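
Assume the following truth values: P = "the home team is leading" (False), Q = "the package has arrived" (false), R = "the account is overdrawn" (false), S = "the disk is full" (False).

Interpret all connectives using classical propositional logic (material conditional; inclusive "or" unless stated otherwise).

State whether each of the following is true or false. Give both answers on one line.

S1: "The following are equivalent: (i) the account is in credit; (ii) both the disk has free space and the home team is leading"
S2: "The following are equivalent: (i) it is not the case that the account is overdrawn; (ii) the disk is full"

S1: This is ¬R ↔ (¬S ∧ P).

¬R = ¬F = T
¬S = ¬F = T
¬S ∧ P = T ∧ F = F
¬R ↔ (¬S ∧ P) = T ↔ F = F
Thus S1 is false.

S2: This is ¬R ↔ S.

¬R = ¬F = T
¬R ↔ S = T ↔ F = F
Hence S2 is false.

S1 F; S2 F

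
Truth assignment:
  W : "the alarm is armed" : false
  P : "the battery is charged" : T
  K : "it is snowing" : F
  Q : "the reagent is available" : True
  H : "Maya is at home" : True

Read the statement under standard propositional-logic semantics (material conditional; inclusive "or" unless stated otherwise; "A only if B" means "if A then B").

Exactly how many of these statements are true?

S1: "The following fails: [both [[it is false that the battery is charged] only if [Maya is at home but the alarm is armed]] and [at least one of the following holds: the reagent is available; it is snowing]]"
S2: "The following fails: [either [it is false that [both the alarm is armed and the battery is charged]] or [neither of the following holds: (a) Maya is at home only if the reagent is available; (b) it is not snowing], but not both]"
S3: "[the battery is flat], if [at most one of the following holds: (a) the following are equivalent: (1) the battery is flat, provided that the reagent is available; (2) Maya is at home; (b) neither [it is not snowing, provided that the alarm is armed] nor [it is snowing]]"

0

S1: Parsed as ¬((¬P → (H ∧ W)) ∧ (Q ∨ K))

¬P = ¬T = F
H ∧ W = T ∧ F = F
¬P → (H ∧ W) = F → F = T
Q ∨ K = T ∨ F = T
(¬P → (H ∧ W)) ∧ (Q ∨ K) = T ∧ T = T
¬((¬P → (H ∧ W)) ∧ (Q ∨ K)) = ¬T = F
So S1 is false.

S2: In symbols: ¬(¬(W ∧ P) ⊕ ((H → Q) ↓ ¬K))

W ∧ P = F ∧ T = F
¬(W ∧ P) = ¬F = T
H → Q = T → T = T
¬K = ¬F = T
(H → Q) ↓ ¬K = T ↓ T = F
¬(W ∧ P) ⊕ ((H → Q) ↓ ¬K) = T ⊕ F = T
¬(¬(W ∧ P) ⊕ ((H → Q) ↓ ¬K)) = ¬T = F
Thus S2 is false.

S3: In symbols: (((Q → ¬P) ↔ H) ↑ ((W → ¬K) ↓ K)) → ¬P

¬P = ¬T = F
Q → ¬P = T → F = F
(Q → ¬P) ↔ H = F ↔ T = F
¬K = ¬F = T
W → ¬K = F → T = T
(W → ¬K) ↓ K = T ↓ F = F
((Q → ¬P) ↔ H) ↑ ((W → ¬K) ↓ K) = F ↑ F = T
¬P = ¬T = F
(((Q → ¬P) ↔ H) ↑ ((W → ¬K) ↓ K)) → ¬P = T → F = F
Thus S3 is false.

True statements: 0 (none).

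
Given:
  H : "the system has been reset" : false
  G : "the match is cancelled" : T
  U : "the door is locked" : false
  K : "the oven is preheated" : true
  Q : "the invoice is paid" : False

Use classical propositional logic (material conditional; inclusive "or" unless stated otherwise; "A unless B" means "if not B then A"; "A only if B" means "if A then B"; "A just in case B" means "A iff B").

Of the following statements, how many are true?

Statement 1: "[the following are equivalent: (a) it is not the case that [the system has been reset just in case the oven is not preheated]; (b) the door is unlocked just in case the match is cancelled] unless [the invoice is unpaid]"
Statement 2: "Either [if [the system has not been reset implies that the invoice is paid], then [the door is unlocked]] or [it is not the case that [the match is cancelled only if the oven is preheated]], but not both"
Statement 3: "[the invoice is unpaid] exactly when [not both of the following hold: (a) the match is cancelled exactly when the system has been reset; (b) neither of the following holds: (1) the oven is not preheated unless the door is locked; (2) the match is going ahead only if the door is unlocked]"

Statement 1: In symbols: (~(H <-> ~K) <-> (~U <-> G)) | ~Q

~K = ~T = F
H <-> ~K = F <-> F = T
~(H <-> ~K) = ~T = F
~U = ~F = T
~U <-> G = T <-> T = T
~(H <-> ~K) <-> (~U <-> G) = F <-> T = F
~Q = ~F = T
(~(H <-> ~K) <-> (~U <-> G)) | ~Q = F | T = T
Hence Statement 1 is true.

Statement 2: Parsed as ((~H -> Q) -> ~U) xor ~(G -> K)

~H = ~F = T
~H -> Q = T -> F = F
~U = ~F = T
(~H -> Q) -> ~U = F -> T = T
G -> K = T -> T = T
~(G -> K) = ~T = F
((~H -> Q) -> ~U) xor ~(G -> K) = T xor F = T
Thus Statement 2 is true.

Statement 3: Formalization: ~Q <-> ((G <-> H) nand ((~K | U) nor (~G -> ~U)))

~Q = ~F = T
G <-> H = T <-> F = F
~K = ~T = F
~K | U = F | F = F
~G = ~T = F
~U = ~F = T
~G -> ~U = F -> T = T
(~K | U) nor (~G -> ~U) = F nor T = F
(G <-> H) nand ((~K | U) nor (~G -> ~U)) = F nand F = T
~Q <-> ((G <-> H) nand ((~K | U) nor (~G -> ~U))) = T <-> T = T
So Statement 3 is true.

True statements: 3.

3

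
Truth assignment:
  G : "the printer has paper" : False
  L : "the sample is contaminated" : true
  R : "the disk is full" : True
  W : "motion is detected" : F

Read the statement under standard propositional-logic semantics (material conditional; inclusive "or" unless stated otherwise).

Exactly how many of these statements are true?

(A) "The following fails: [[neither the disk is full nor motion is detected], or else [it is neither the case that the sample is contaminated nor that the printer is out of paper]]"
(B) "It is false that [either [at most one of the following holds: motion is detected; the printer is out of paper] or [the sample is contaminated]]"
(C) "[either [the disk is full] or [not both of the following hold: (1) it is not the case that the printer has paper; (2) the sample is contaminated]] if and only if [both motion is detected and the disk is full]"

(A): In symbols: ~((R nor W) | (L nor ~G))

R nor W = T nor F = F
~G = ~F = T
L nor ~G = T nor T = F
(R nor W) | (L nor ~G) = F | F = F
~((R nor W) | (L nor ~G)) = ~F = T
Thus (A) is true.

(B): This is ~((W nand ~G) | L).

~G = ~F = T
W nand ~G = F nand T = T
(W nand ~G) | L = T | T = T
~((W nand ~G) | L) = ~T = F
Hence (B) is false.

(C): This is (R | (~G nand L)) <-> (W & R).

~G = ~F = T
~G nand L = T nand T = F
R | (~G nand L) = T | F = T
W & R = F & T = F
(R | (~G nand L)) <-> (W & R) = T <-> F = F
Thus (C) is false.

Count: 1.

1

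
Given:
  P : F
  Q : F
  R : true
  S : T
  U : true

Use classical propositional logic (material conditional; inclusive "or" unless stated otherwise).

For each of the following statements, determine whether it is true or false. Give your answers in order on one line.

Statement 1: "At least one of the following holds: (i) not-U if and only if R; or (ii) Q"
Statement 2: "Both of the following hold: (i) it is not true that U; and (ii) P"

Statement 1: In symbols: (¬U ↔ R) ∨ Q

¬U = ¬T = F
¬U ↔ R = F ↔ T = F
(¬U ↔ R) ∨ Q = F ∨ F = F
Hence Statement 1 is false.

Statement 2: In symbols: ¬U ∧ P

¬U = ¬T = F
¬U ∧ P = F ∧ F = F
Hence Statement 2 is false.

Statement 1 False, Statement 2 False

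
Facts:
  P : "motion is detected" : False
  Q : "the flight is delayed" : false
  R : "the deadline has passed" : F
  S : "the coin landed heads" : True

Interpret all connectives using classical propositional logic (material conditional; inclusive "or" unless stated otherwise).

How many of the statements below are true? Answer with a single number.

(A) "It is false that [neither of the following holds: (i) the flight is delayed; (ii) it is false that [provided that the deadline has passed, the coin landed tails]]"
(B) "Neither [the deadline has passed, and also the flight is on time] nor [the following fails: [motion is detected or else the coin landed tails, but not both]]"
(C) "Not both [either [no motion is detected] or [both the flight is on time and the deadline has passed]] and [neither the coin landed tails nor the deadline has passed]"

0

(A): In symbols: not (Q nor not (R -> not S))

not S = not True = False
R -> not S = False -> False = True
not (R -> not S) = not True = False
Q nor not (R -> not S) = False nor False = True
not (Q nor not (R -> not S)) = not True = False
Hence (A) is false.

(B): This is (R and not Q) nor not (P xor not S).

not Q = not False = True
R and not Q = False and True = False
not S = not True = False
P xor not S = False xor False = False
not (P xor not S) = not False = True
(R and not Q) nor not (P xor not S) = False nor True = False
Thus (B) is false.

(C): Formalization: (not P or (not Q and R)) nand (not S nor R)

not P = not False = True
not Q = not False = True
not Q and R = True and False = False
not P or (not Q and R) = True or False = True
not S = not True = False
not S nor R = False nor False = True
(not P or (not Q and R)) nand (not S nor R) = True nand True = False
So (C) is false.

True statements: 0 (none).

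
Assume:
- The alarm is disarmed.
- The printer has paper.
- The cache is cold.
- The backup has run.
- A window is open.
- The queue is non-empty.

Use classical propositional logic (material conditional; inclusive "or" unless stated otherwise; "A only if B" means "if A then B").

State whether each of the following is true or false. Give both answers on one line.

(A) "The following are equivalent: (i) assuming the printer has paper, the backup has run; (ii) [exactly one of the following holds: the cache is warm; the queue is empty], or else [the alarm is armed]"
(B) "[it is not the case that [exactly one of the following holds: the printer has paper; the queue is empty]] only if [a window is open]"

Let D = "the printer has paper" (True), H = "the backup has run" (True), S = "the cache is warm" (False), V = "the queue is empty" (False), L = "the alarm is armed" (False), W = "a window is open" (True).

(A): This is (D -> H) iff ((S xor V) or L).

D -> H = True -> True = True
S xor V = False xor False = False
(S xor V) or L = False or False = False
(D -> H) iff ((S xor V) or L) = True iff False = False
Hence (A) is false.

(B): Formalization: not (D xor V) -> W

D xor V = True xor False = True
not (D xor V) = not True = False
not (D xor V) -> W = False -> True = True
So (B) is true.

(A) False / (B) True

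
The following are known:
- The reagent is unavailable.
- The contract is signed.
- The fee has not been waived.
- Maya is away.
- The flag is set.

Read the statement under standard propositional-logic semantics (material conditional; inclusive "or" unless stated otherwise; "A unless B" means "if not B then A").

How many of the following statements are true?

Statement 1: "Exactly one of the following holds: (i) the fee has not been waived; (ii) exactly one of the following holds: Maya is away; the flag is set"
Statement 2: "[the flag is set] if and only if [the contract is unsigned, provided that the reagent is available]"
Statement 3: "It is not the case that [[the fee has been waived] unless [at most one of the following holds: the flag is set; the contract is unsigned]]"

Let R = "the fee has been waived" (False), S = "Maya is at home" (False), U = "the flag is set" (True), P = "the reagent is available" (False), Q = "the contract is signed" (True).

Statement 1: In symbols: not R xor (not S xor U)

not R = not False = True
not S = not False = True
not S xor U = True xor True = False
not R xor (not S xor U) = True xor False = True
Thus Statement 1 is true.

Statement 2: Parsed as U iff (P -> not Q)

not Q = not True = False
P -> not Q = False -> False = True
U iff (P -> not Q) = True iff True = True
Hence Statement 2 is true.

Statement 3: Parsed as not (R or (U nand not Q))

not Q = not True = False
U nand not Q = True nand False = True
R or (U nand not Q) = False or True = True
not (R or (U nand not Q)) = not True = False
Hence Statement 3 is false.

Count: 2.

2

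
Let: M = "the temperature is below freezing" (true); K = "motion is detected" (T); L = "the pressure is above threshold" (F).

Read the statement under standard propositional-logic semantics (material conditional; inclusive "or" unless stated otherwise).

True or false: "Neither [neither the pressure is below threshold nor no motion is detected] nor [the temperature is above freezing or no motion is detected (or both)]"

Parsed as (not L nor not K) nor (not M or not K)

not L = not False = True
not K = not True = False
not L nor not K = True nor False = False
not M = not True = False
not K = not True = False
not M or not K = False or False = False
(not L nor not K) nor (not M or not K) = False nor False = True

True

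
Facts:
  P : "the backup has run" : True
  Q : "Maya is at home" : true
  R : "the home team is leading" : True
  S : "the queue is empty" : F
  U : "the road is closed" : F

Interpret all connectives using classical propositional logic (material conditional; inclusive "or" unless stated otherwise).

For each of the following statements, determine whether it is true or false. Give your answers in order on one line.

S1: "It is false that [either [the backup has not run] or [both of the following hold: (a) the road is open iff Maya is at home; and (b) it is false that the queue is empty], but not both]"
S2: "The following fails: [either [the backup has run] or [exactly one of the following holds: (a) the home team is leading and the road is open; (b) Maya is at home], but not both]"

S1 F; S2 F

S1: Formalization: ~(~P xor ((~U <-> Q) & ~S))

~P = ~T = F
~U = ~F = T
~U <-> Q = T <-> T = T
~S = ~F = T
(~U <-> Q) & ~S = T & T = T
~P xor ((~U <-> Q) & ~S) = F xor T = T
~(~P xor ((~U <-> Q) & ~S)) = ~T = F
So S1 is false.

S2: Parsed as ~(P xor ((R & ~U) xor Q))

~U = ~F = T
R & ~U = T & T = T
(R & ~U) xor Q = T xor T = F
P xor ((R & ~U) xor Q) = T xor F = T
~(P xor ((R & ~U) xor Q)) = ~T = F
So S2 is false.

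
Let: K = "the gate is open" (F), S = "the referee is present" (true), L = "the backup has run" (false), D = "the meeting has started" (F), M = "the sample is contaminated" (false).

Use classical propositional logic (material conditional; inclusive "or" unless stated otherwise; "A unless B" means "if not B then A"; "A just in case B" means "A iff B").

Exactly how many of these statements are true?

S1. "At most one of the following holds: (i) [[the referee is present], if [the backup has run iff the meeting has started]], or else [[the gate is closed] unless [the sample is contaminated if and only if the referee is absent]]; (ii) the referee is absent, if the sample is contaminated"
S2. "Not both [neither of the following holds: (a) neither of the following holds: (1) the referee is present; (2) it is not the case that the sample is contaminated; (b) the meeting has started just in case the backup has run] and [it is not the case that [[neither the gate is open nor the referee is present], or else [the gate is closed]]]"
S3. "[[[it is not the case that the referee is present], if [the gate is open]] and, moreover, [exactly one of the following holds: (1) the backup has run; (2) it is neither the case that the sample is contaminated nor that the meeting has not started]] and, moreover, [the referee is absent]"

S1: This is (((L iff D) -> S) or (not K or (M iff not S))) nand (M -> not S).

L iff D = False iff False = True
(L iff D) -> S = True -> True = True
not K = not False = True
not S = not True = False
M iff not S = False iff False = True
not K or (M iff not S) = True or True = True
((L iff D) -> S) or (not K or (M iff not S)) = True or True = True
not S = not True = False
M -> not S = False -> False = True
(((L iff D) -> S) or (not K or (M iff not S))) nand (M -> not S) = True nand True = False
Hence S1 is false.

S2: In symbols: ((S nor not M) nor (D iff L)) nand not ((K nor S) or not K)

not M = not False = True
S nor not M = True nor True = False
D iff L = False iff False = True
(S nor not M) nor (D iff L) = False nor True = False
K nor S = False nor True = False
not K = not False = True
(K nor S) or not K = False or True = True
not ((K nor S) or not K) = not True = False
((S nor not M) nor (D iff L)) nand not ((K nor S) or not K) = False nand False = True
Hence S2 is true.

S3: Parsed as ((K -> not S) and (L xor (M nor not D))) and not S

not S = not True = False
K -> not S = False -> False = True
not D = not False = True
M nor not D = False nor True = False
L xor (M nor not D) = False xor False = False
(K -> not S) and (L xor (M nor not D)) = True and False = False
not S = not True = False
((K -> not S) and (L xor (M nor not D))) and not S = False and False = False
Hence S3 is false.

1 of the 3 statements is true (S2).

1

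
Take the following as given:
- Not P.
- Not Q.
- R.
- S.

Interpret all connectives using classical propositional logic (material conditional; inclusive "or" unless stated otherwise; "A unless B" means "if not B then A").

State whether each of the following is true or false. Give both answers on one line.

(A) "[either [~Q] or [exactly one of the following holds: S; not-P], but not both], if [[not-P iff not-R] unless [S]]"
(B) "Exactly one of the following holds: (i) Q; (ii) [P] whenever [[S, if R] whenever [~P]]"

(A): Formalization: ((¬P ↔ ¬R) ∨ S) → (¬Q ⊕ (S ⊕ ¬P))

¬P = ¬F = T
¬R = ¬T = F
¬P ↔ ¬R = T ↔ F = F
(¬P ↔ ¬R) ∨ S = F ∨ T = T
¬Q = ¬F = T
¬P = ¬F = T
S ⊕ ¬P = T ⊕ T = F
¬Q ⊕ (S ⊕ ¬P) = T ⊕ F = T
((¬P ↔ ¬R) ∨ S) → (¬Q ⊕ (S ⊕ ¬P)) = T → T = T
Thus (A) is true.

(B): Parsed as Q ⊕ ((¬P → (R → S)) → P)

¬P = ¬F = T
R → S = T → T = T
¬P → (R → S) = T → T = T
(¬P → (R → S)) → P = T → F = F
Q ⊕ ((¬P → (R → S)) → P) = F ⊕ F = F
So (B) is false.

(A) true / (B) false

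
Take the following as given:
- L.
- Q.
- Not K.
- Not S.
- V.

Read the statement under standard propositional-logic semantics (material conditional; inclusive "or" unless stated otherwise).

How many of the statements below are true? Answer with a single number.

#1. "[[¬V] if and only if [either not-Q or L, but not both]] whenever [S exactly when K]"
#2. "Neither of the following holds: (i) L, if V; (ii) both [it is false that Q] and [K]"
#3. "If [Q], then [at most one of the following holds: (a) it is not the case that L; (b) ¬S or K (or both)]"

1

#1: Parsed as (S iff K) -> (not V iff (not Q xor L))

S iff K = False iff False = True
not V = not True = False
not Q = not True = False
not Q xor L = False xor True = True
not V iff (not Q xor L) = False iff True = False
(S iff K) -> (not V iff (not Q xor L)) = True -> False = False
Hence #1 is false.

#2: This is (V -> L) nor (not Q and K).

V -> L = True -> True = True
not Q = not True = False
not Q and K = False and False = False
(V -> L) nor (not Q and K) = True nor False = False
Thus #2 is false.

#3: Parsed as Q -> (not L nand (not S or K))

not L = not True = False
not S = not False = True
not S or K = True or False = True
not L nand (not S or K) = False nand True = True
Q -> (not L nand (not S or K)) = True -> True = True
Thus #3 is true.

Count: 1.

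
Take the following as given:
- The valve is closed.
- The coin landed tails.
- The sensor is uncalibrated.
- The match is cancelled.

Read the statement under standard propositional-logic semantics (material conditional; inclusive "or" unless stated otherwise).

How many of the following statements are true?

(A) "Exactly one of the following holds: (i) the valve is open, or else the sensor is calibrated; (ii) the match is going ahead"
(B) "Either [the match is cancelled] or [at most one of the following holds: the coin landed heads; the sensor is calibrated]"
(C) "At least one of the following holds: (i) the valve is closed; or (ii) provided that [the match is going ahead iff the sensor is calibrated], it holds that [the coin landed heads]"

Let H = "the valve is open" (False), U = "the sensor is calibrated" (False), V = "the match is cancelled" (True), D = "the coin landed heads" (False).

(A): In symbols: (H or U) xor not V

H or U = False or False = False
not V = not True = False
(H or U) xor not V = False xor False = False
Thus (A) is false.

(B): In symbols: V or (D nand U)

D nand U = False nand False = True
V or (D nand U) = True or True = True
So (B) is true.

(C): This is not H or ((not V iff U) -> D).

not H = not False = True
not V = not True = False
not V iff U = False iff False = True
(not V iff U) -> D = True -> False = False
not H or ((not V iff U) -> D) = True or False = True
So (C) is true.

2 of the 3 statements are true ((B), (C)).

2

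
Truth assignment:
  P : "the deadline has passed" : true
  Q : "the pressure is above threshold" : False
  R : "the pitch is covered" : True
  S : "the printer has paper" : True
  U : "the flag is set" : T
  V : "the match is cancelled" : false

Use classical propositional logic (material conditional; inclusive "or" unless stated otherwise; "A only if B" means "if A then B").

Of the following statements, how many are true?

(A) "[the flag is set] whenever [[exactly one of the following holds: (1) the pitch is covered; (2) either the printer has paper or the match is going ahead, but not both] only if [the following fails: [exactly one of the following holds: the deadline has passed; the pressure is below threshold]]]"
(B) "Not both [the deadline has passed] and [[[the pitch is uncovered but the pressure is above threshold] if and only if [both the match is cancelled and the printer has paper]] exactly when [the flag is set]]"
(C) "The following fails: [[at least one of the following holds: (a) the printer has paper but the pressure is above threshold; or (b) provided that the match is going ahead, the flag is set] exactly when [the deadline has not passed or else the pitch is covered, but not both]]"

1

(A): Parsed as ((R ⊕ (S ⊕ ¬V)) → ¬(P ⊕ ¬Q)) → U

¬V = ¬F = T
S ⊕ ¬V = T ⊕ T = F
R ⊕ (S ⊕ ¬V) = T ⊕ F = T
¬Q = ¬F = T
P ⊕ ¬Q = T ⊕ T = F
¬(P ⊕ ¬Q) = ¬F = T
(R ⊕ (S ⊕ ¬V)) → ¬(P ⊕ ¬Q) = T → T = T
((R ⊕ (S ⊕ ¬V)) → ¬(P ⊕ ¬Q)) → U = T → T = T
So (A) is true.

(B): In symbols: P ↑ (((¬R ∧ Q) ↔ (V ∧ S)) ↔ U)

¬R = ¬T = F
¬R ∧ Q = F ∧ F = F
V ∧ S = F ∧ T = F
(¬R ∧ Q) ↔ (V ∧ S) = F ↔ F = T
((¬R ∧ Q) ↔ (V ∧ S)) ↔ U = T ↔ T = T
P ↑ (((¬R ∧ Q) ↔ (V ∧ S)) ↔ U) = T ↑ T = F
Thus (B) is false.

(C): Formalization: ¬(((S ∧ Q) ∨ (¬V → U)) ↔ (¬P ⊕ R))

S ∧ Q = T ∧ F = F
¬V = ¬F = T
¬V → U = T → T = T
(S ∧ Q) ∨ (¬V → U) = F ∨ T = T
¬P = ¬T = F
¬P ⊕ R = F ⊕ T = T
((S ∧ Q) ∨ (¬V → U)) ↔ (¬P ⊕ R) = T ↔ T = T
¬(((S ∧ Q) ∨ (¬V → U)) ↔ (¬P ⊕ R)) = ¬T = F
So (C) is false.

Count: 1.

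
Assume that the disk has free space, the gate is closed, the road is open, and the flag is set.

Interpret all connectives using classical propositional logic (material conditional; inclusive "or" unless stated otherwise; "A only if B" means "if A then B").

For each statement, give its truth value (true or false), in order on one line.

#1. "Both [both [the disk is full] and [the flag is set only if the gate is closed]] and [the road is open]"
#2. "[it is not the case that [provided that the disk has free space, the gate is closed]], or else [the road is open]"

#1 F / #2 T

Let P = "the disk is full" (F), M = "the flag is set" (T), Q = "the gate is open" (F), K = "the road is closed" (F).

#1: Formalization: (P ∧ (M → ¬Q)) ∧ ¬K

¬Q = ¬F = T
M → ¬Q = T → T = T
P ∧ (M → ¬Q) = F ∧ T = F
¬K = ¬F = T
(P ∧ (M → ¬Q)) ∧ ¬K = F ∧ T = F
Hence #1 is false.

#2: In symbols: ¬(¬P → ¬Q) ∨ ¬K

¬P = ¬F = T
¬Q = ¬F = T
¬P → ¬Q = T → T = T
¬(¬P → ¬Q) = ¬T = F
¬K = ¬F = T
¬(¬P → ¬Q) ∨ ¬K = F ∨ T = T
Hence #2 is true.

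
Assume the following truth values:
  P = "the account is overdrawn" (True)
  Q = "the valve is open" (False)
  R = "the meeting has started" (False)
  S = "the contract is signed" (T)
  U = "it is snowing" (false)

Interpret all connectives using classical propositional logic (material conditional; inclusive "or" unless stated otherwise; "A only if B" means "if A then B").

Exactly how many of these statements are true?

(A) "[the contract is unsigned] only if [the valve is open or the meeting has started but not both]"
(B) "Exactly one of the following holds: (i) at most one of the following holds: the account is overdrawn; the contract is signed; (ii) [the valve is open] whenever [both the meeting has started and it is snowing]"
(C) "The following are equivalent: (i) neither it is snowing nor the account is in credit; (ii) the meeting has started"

2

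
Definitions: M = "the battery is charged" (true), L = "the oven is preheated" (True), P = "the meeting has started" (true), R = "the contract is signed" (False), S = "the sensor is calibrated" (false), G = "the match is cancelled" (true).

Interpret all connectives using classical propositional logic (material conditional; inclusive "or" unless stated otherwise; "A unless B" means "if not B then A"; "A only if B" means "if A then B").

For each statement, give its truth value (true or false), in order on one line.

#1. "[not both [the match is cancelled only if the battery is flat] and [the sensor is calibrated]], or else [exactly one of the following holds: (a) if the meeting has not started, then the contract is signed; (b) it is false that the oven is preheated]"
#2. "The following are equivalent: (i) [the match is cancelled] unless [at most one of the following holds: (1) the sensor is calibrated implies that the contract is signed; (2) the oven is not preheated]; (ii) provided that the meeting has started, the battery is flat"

#1 T / #2 F

#1: This is ((G -> ~M) nand S) | ((~P -> R) xor ~L).

~M = ~T = F
G -> ~M = T -> F = F
(G -> ~M) nand S = F nand F = T
~P = ~T = F
~P -> R = F -> F = T
~L = ~T = F
(~P -> R) xor ~L = T xor F = T
((G -> ~M) nand S) | ((~P -> R) xor ~L) = T | T = T
So #1 is true.

#2: This is (G | ((S -> R) nand ~L)) <-> (P -> ~M).

S -> R = F -> F = T
~L = ~T = F
(S -> R) nand ~L = T nand F = T
G | ((S -> R) nand ~L) = T | T = T
~M = ~T = F
P -> ~M = T -> F = F
(G | ((S -> R) nand ~L)) <-> (P -> ~M) = T <-> F = F
Hence #2 is false.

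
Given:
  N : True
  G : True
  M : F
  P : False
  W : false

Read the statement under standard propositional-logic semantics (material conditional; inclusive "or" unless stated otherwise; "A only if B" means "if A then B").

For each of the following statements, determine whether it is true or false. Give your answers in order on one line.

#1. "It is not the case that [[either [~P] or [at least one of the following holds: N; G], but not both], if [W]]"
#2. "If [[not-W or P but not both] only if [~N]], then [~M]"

#1: In symbols: ~(W -> (~P xor (N | G)))

~P = ~F = T
N | G = T | T = T
~P xor (N | G) = T xor T = F
W -> (~P xor (N | G)) = F -> F = T
~(W -> (~P xor (N | G))) = ~T = F
So #1 is false.

#2: This is ((~W xor P) -> ~N) -> ~M.

~W = ~F = T
~W xor P = T xor F = T
~N = ~T = F
(~W xor P) -> ~N = T -> F = F
~M = ~F = T
((~W xor P) -> ~N) -> ~M = F -> T = T
Thus #2 is true.

#1 F, #2 T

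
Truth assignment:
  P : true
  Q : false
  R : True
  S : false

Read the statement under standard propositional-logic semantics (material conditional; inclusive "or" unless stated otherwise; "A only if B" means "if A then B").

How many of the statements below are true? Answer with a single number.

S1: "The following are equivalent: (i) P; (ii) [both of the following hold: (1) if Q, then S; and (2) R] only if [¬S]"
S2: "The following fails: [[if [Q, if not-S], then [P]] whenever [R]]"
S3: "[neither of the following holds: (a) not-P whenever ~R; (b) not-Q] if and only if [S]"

S1: This is P <-> (((Q -> S) & R) -> ~S).

Q -> S = F -> F = T
(Q -> S) & R = T & T = T
~S = ~F = T
((Q -> S) & R) -> ~S = T -> T = T
P <-> (((Q -> S) & R) -> ~S) = T <-> T = T
Hence S1 is true.

S2: This is ~(R -> ((~S -> Q) -> P)).

~S = ~F = T
~S -> Q = T -> F = F
(~S -> Q) -> P = F -> T = T
R -> ((~S -> Q) -> P) = T -> T = T
~(R -> ((~S -> Q) -> P)) = ~T = F
Thus S2 is false.

S3: In symbols: ((~R -> ~P) nor ~Q) <-> S

~R = ~T = F
~P = ~T = F
~R -> ~P = F -> F = T
~Q = ~F = T
(~R -> ~P) nor ~Q = T nor T = F
((~R -> ~P) nor ~Q) <-> S = F <-> F = T
Hence S3 is true.

Count: 2.

2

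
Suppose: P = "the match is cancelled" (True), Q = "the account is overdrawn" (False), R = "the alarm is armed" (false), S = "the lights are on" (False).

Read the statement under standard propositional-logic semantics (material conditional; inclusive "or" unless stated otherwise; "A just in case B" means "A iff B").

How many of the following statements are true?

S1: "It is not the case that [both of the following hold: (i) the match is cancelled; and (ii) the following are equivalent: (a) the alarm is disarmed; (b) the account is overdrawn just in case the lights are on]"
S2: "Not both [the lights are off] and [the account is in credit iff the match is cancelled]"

0

S1: This is ~(P & (~R <-> (Q <-> S))).

~R = ~F = T
Q <-> S = F <-> F = T
~R <-> (Q <-> S) = T <-> T = T
P & (~R <-> (Q <-> S)) = T & T = T
~(P & (~R <-> (Q <-> S))) = ~T = F
So S1 is false.

S2: Formalization: ~S nand (~Q <-> P)

~S = ~F = T
~Q = ~F = T
~Q <-> P = T <-> T = T
~S nand (~Q <-> P) = T nand T = F
Hence S2 is false.

Count: 0.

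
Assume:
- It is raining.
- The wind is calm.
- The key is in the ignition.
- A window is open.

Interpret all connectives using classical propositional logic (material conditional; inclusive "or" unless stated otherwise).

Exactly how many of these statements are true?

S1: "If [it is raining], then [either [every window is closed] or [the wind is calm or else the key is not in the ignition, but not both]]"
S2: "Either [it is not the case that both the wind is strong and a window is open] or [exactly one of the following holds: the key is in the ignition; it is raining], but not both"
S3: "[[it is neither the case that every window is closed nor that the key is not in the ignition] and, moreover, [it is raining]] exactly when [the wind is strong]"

Let P = "it is raining" (True), S = "a window is open" (True), Q = "the wind is strong" (False), R = "the key is in the ignition" (True).

S1: Parsed as P -> (not S or (not Q xor not R))

not S = not True = False
not Q = not False = True
not R = not True = False
not Q xor not R = True xor False = True
not S or (not Q xor not R) = False or True = True
P -> (not S or (not Q xor not R)) = True -> True = True
Thus S1 is true.

S2: In symbols: (Q nand S) xor (R xor P)

Q nand S = False nand True = True
R xor P = True xor True = False
(Q nand S) xor (R xor P) = True xor False = True
So S2 is true.

S3: This is ((not S nor not R) and P) iff Q.

not S = not True = False
not R = not True = False
not S nor not R = False nor False = True
(not S nor not R) and P = True and True = True
((not S nor not R) and P) iff Q = True iff False = False
So S3 is false.

Count: 2.

2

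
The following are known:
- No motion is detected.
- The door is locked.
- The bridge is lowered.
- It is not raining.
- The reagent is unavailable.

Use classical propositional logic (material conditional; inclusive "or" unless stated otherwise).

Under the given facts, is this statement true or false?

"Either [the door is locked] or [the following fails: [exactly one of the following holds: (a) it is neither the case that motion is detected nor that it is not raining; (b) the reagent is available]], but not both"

Let Q = "the door is locked" (T), P = "motion is detected" (F), S = "it is raining" (F), U = "the reagent is available" (F).
Formalization: Q ⊕ ¬((P ↓ ¬S) ⊕ U)

¬S = ¬F = T
P ↓ ¬S = F ↓ T = F
(P ↓ ¬S) ⊕ U = F ⊕ F = F
¬((P ↓ ¬S) ⊕ U) = ¬F = T
Q ⊕ ¬((P ↓ ¬S) ⊕ U) = T ⊕ T = F

The statement is false.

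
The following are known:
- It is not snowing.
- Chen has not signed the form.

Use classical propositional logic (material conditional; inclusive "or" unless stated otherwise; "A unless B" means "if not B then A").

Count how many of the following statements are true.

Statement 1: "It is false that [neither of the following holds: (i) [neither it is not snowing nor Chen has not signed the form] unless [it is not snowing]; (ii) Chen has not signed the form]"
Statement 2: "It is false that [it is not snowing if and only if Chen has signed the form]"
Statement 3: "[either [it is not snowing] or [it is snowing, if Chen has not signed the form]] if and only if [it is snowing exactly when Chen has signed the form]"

3

Let L = "it is snowing" (F), W = "Chen has signed the form" (F).

Statement 1: This is ~(((~L nor ~W) | ~L) nor ~W).

~L = ~F = T
~W = ~F = T
~L nor ~W = T nor T = F
~L = ~F = T
(~L nor ~W) | ~L = F | T = T
~W = ~F = T
((~L nor ~W) | ~L) nor ~W = T nor T = F
~(((~L nor ~W) | ~L) nor ~W) = ~F = T
Hence Statement 1 is true.

Statement 2: Parsed as ~(~L <-> W)

~L = ~F = T
~L <-> W = T <-> F = F
~(~L <-> W) = ~F = T
Hence Statement 2 is true.

Statement 3: In symbols: (~L | (~W -> L)) <-> (L <-> W)

~L = ~F = T
~W = ~F = T
~W -> L = T -> F = F
~L | (~W -> L) = T | F = T
L <-> W = F <-> F = T
(~L | (~W -> L)) <-> (L <-> W) = T <-> T = T
Thus Statement 3 is true.

Count: 3.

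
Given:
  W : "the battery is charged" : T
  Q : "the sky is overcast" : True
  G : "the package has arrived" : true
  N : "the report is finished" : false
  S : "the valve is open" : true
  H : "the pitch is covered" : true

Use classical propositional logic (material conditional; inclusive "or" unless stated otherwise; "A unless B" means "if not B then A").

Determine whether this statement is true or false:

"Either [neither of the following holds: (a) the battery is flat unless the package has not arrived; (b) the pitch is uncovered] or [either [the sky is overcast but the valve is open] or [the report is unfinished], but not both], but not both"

Values: W=T, G=T, H=T, Q=T, S=T, N=F.
Parsed as ((¬W ∨ ¬G) ↓ ¬H) ⊕ ((Q ∧ S) ⊕ ¬N)

¬W = ¬T = F
¬G = ¬T = F
¬W ∨ ¬G = F ∨ F = F
¬H = ¬T = F
(¬W ∨ ¬G) ↓ ¬H = F ↓ F = T
Q ∧ S = T ∧ T = T
¬N = ¬F = T
(Q ∧ S) ⊕ ¬N = T ⊕ T = F
((¬W ∨ ¬G) ↓ ¬H) ⊕ ((Q ∧ S) ⊕ ¬N) = T ⊕ F = T

True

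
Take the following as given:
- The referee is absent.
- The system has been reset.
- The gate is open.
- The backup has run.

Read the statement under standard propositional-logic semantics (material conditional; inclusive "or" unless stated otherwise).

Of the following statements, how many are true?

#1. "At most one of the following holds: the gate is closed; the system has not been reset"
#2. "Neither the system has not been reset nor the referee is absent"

Let R = "the gate is open" (T), Q = "the system has been reset" (T), P = "the referee is present" (F).

#1: Parsed as ~R nand ~Q

~R = ~T = F
~Q = ~T = F
~R nand ~Q = F nand F = T
Hence #1 is true.

#2: This is ~Q nor ~P.

~Q = ~T = F
~P = ~F = T
~Q nor ~P = F nor T = F
So #2 is false.

True statements: 1 (#1).

1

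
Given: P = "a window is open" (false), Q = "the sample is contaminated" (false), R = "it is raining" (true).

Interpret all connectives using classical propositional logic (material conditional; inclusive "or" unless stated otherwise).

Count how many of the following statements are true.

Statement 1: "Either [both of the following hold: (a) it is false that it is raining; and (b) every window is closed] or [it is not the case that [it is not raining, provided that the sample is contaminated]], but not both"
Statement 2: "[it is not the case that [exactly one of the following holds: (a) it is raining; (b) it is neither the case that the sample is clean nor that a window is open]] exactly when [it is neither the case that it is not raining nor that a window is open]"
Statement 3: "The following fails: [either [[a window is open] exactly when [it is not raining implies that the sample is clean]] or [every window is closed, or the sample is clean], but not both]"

0

Statement 1: Formalization: (¬R ∧ ¬P) ⊕ ¬(Q → ¬R)

¬R = ¬T = F
¬P = ¬F = T
¬R ∧ ¬P = F ∧ T = F
¬R = ¬T = F
Q → ¬R = F → F = T
¬(Q → ¬R) = ¬T = F
(¬R ∧ ¬P) ⊕ ¬(Q → ¬R) = F ⊕ F = F
Thus Statement 1 is false.

Statement 2: Parsed as ¬(R ⊕ (¬Q ↓ P)) ↔ (¬R ↓ P)

¬Q = ¬F = T
¬Q ↓ P = T ↓ F = F
R ⊕ (¬Q ↓ P) = T ⊕ F = T
¬(R ⊕ (¬Q ↓ P)) = ¬T = F
¬R = ¬T = F
¬R ↓ P = F ↓ F = T
¬(R ⊕ (¬Q ↓ P)) ↔ (¬R ↓ P) = F ↔ T = F
Hence Statement 2 is false.

Statement 3: In symbols: ¬((P ↔ (¬R → ¬Q)) ⊕ (¬P ∨ ¬Q))

¬R = ¬T = F
¬Q = ¬F = T
¬R → ¬Q = F → T = T
P ↔ (¬R → ¬Q) = F ↔ T = F
¬P = ¬F = T
¬Q = ¬F = T
¬P ∨ ¬Q = T ∨ T = T
(P ↔ (¬R → ¬Q)) ⊕ (¬P ∨ ¬Q) = F ⊕ T = T
¬((P ↔ (¬R → ¬Q)) ⊕ (¬P ∨ ¬Q)) = ¬T = F
So Statement 3 is false.

Count: 0.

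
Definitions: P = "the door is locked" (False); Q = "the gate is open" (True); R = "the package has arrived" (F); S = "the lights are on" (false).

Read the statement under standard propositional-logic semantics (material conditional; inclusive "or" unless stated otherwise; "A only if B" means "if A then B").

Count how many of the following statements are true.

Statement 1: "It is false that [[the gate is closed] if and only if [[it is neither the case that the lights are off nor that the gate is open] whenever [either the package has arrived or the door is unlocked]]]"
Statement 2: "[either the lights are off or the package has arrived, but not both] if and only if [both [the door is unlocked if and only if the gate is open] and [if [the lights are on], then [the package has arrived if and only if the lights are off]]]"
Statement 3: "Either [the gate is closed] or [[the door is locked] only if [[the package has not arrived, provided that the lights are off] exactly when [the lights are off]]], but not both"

2

Statement 1: This is not (not Q iff ((R or not P) -> (not S nor Q))).

not Q = not True = False
not P = not False = True
R or not P = False or True = True
not S = not False = True
not S nor Q = True nor True = False
(R or not P) -> (not S nor Q) = True -> False = False
not Q iff ((R or not P) -> (not S nor Q)) = False iff False = True
not (not Q iff ((R or not P) -> (not S nor Q))) = not True = False
So Statement 1 is false.

Statement 2: This is (not S xor R) iff ((not P iff Q) and (S -> (R iff not S))).

not S = not False = True
not S xor R = True xor False = True
not P = not False = True
not P iff Q = True iff True = True
not S = not False = True
R iff not S = False iff True = False
S -> (R iff not S) = False -> False = True
(not P iff Q) and (S -> (R iff not S)) = True and True = True
(not S xor R) iff ((not P iff Q) and (S -> (R iff not S))) = True iff True = True
Hence Statement 2 is true.

Statement 3: This is not Q xor (P -> ((not S -> not R) iff not S)).

not Q = not True = False
not S = not False = True
not R = not False = True
not S -> not R = True -> True = True
not S = not False = True
(not S -> not R) iff not S = True iff True = True
P -> ((not S -> not R) iff not S) = False -> True = True
not Q xor (P -> ((not S -> not R) iff not S)) = False xor True = True
Hence Statement 3 is true.

2 of the 3 statements are true (Statement 2, Statement 3).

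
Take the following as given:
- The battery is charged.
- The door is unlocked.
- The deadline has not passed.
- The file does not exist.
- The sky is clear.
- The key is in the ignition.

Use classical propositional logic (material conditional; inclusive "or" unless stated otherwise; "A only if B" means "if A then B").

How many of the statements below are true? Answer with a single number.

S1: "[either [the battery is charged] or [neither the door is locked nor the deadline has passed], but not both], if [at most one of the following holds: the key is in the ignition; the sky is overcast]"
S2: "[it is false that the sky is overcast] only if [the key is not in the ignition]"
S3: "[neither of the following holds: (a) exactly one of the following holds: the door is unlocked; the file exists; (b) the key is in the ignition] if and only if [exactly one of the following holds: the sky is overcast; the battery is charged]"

0

Let G = "the key is in the ignition" (True), U = "the sky is overcast" (False), Q = "the battery is charged" (True), R = "the door is locked" (False), M = "the deadline has passed" (False), S = "the file exists" (False).

S1: This is (G nand U) -> (Q xor (R nor M)).

G nand U = True nand False = True
R nor M = False nor False = True
Q xor (R nor M) = True xor True = False
(G nand U) -> (Q xor (R nor M)) = True -> False = False
Thus S1 is false.

S2: Formalization: not U -> not G

not U = not False = True
not G = not True = False
not U -> not G = True -> False = False
So S2 is false.

S3: This is ((not R xor S) nor G) iff (U xor Q).

not R = not False = True
not R xor S = True xor False = True
(not R xor S) nor G = True nor True = False
U xor Q = False xor True = True
((not R xor S) nor G) iff (U xor Q) = False iff True = False
Hence S3 is false.

True statements: 0 (none).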